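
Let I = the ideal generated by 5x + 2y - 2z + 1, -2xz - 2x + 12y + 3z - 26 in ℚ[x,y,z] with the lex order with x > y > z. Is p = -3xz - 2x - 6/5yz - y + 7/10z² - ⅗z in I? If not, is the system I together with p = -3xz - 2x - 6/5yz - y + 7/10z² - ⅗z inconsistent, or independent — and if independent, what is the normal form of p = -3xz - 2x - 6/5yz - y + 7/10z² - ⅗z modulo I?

-3xz - 2x - 6/5yz - y + 7/10z² - ⅗z is independent of I; its normal form modulo I is -⅕y - ½z² - ⅘z + ⅖.

First compute the reduced Gröbner basis of I by Buchberger's algorithm.
f_1 = 5x + 2y - 2z + 1, LT = x.
f_2 = -2xz - 2x + 12y + 3z - 26, LT = xz.

S(f_1,f_2): lcm = xz. S = -x + ⅖yz + 6y - ⅖z² + 17/10z - 13.
  leading term x: subtract (-⅕)·f_1 from -x + ⅖yz + 6y - ⅖z² + 17/10z - 13 → ⅖yz + 32/5y - ⅖z² + 13/10z - 64/5
  leading term yz: no divisor's leading term divides it; move ⅖yz to the remainder.
  leading term y: no divisor's leading term divides it; move 32/5y to the remainder.
  leading term z²: no divisor's leading term divides it; move -⅖z² to the remainder.
  leading term z: no divisor's leading term divides it; move 13/10z to the remainder.
  leading term 1: no divisor's leading term divides it; move -64/5 to the remainder.
  remainder ⅖yz + 32/5y - ⅖z² + 13/10z - 64/5 ≠ 0; add h_3 = ⅖yz + 32/5y - ⅖z² + 13/10z - 64/5 to the basis.

The other S-polynomials (S(f_1,h_3), S(f_2,h_3)) all reduce to 0 modulo the current basis, so we have a Gröbner basis.
Inter-reduce: drop elements whose leading term is divisible by another's, tail-reduce, and make monic.
Reduced Gröbner basis: {x + ⅖y - ⅖z + ⅕, yz + 16y - z² + 13/4z - 32}.
Label its elements g_1 = x + ⅖y - ⅖z + ⅕, g_2 = yz + 16y - z² + 13/4z - 32.

Reduce p = -3xz - 2x - 6/5yz - y + 7/10z² - ⅗z modulo G:
  leading term xz: subtract (-3z)·g_1 from -3xz - 2x - 6/5yz - y + 7/10z² - ⅗z → -2x - y - ½z²
  leading term x: subtract (-2)·g_1 from -2x - y - ½z² → -⅕y - ½z² - ⅘z + ⅖
  leading term y: no divisor's leading term divides it; move -⅕y to the remainder.
  leading term z²: no divisor's leading term divides it; move -½z² to the remainder.
  leading term z: no divisor's leading term divides it; move -⅘z to the remainder.
  leading term 1: no divisor's leading term divides it; move ⅖ to the remainder.
  normal form = -⅕y - ½z² - ⅘z + ⅖.
The normal form is nonzero, so p ∉ I. Since p minus its normal form lies in I, I + (p) = I + (r) where r = -⅕y - ½z² - ⅘z + ⅖; decide whether this ideal is the whole ring.
Run Buchberger on G together with r (pairs among the g_i already reduce to 0 since G is a Gröbner basis):
g_1 = x + ⅖y - ⅖z + ⅕, LT = x.
g_2 = yz + 16y - z² + 13/4z - 32, LT = yz.
r = -⅕y - ½z² - ⅘z + ⅖, LT = y.

S(g_2,r): lcm = yz. S = 16y - 5/2z³ - 5z² + 21/4z - 32.
  leading term y: subtract (-80)·r from 16y - 5/2z³ - 5z² + 21/4z - 32 → -5/2z³ - 45z² - 235/4z
  leading term z³: no divisor's leading term divides it; move -5/2z³ to the remainder.
  leading term z²: no divisor's leading term divides it; move -45z² to the remainder.
  leading term z: no divisor's leading term divides it; move -235/4z to the remainder.
  remainder -5/2z³ - 45z² - 235/4z ≠ 0; add m_4 = -5/2z³ - 45z² - 235/4z to the basis.

The other S-polynomials (S(g_1,g_2), S(g_1,r), S(g_1,m_4), S(g_2,m_4), S(r,m_4)) all reduce to 0 modulo the current basis, so we have a Gröbner basis.
Inter-reduce: drop elements whose leading term is divisible by another's, tail-reduce, and make monic.
Reduced Gröbner basis: {x - z² - 2z + 1, y + 5/2z² + 4z - 2, z³ + 18z² + 47/2z}.
The reduced Gröbner basis of I + (p) is {x - z² - 2z + 1, y + 5/2z² + 4z - 2, z³ + 18z² + 47/2z} ≠ {1}, a proper ideal, so the enlarged system stays consistent: p is independent of I, with normal form -⅕y - ½z² - ⅘z + ⅖.

Ideal membership is decidable via reduction modulo a Gröbner basis.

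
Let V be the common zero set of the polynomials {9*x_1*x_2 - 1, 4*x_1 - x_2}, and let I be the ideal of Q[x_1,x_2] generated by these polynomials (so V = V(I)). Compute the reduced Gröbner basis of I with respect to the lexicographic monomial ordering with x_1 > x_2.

Buchberger's algorithm terminates because the ascending chain of leading-term ideals stabilizes.

f_1 = 9*x_1*x_2 - 1, LT = x_1*x_2.
f_2 = 4*x_1 - x_2, LT = x_1.

S(f_1,f_2): lcm = x_1*x_2. S = 1/4*x_2**2 - 1/9.
  leading term x_2**2: no divisor's leading term divides it; move 1/4*x_2**2 to the remainder.
  leading term 1: no divisor's leading term divides it; move -1/9 to the remainder.
  remainder 1/4*x_2**2 - 1/9 ≠ 0; add g_3 = 1/4*x_2**2 - 1/9 to the basis.

S(f_1,g_3): lcm = x_1*x_2**2. S = 4/9*x_1 - 1/9*x_2.
  leading term x_1: subtract (1/9)·f_2 from 4/9*x_1 - 1/9*x_2 → 0
  remainder 0.

S(f_2,g_3): leading monomials are coprime, so the S-polynomial reduces to 0 (Buchberger's first criterion).
Every S-polynomial of the final basis reduces to 0, so we have a Gröbner basis.
Inter-reduce: drop elements whose leading term is divisible by another's, tail-reduce, and make monic.

G = {x_1 - 1/4*x_2, x_2**2 - 4/9}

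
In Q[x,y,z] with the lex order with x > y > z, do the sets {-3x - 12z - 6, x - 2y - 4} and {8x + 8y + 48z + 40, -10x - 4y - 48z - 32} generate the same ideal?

Since reduced Gröbner bases are canonical representatives of ideals under a given ordering, it suffices to compute and compare them.
Buchberger on the first generating set:
f_1 = -3x - 12z - 6, LT = x.
f_2 = x - 2y - 4, LT = x.

S(f_1,f_2): lcm = x. S = 2y + 4z + 6.
  leading term y: no divisor's leading term divides it; move 2y to the remainder.
  leading term z: no divisor's leading term divides it; move 4z to the remainder.
  leading term 1: no divisor's leading term divides it; move 6 to the remainder.
  remainder 2y + 4z + 6 ≠ 0; add g_3 = 2y + 4z + 6 to the basis.

The other S-polynomials (S(f_1,g_3), S(f_2,g_3)) all reduce to 0 modulo the current basis, so we have a Gröbner basis.
Inter-reduce: drop elements whose leading term is divisible by another's, tail-reduce, and make monic.
Reduced Gröbner basis: {x + 4z + 2, y + 2z + 3}.

Buchberger on the second generating set:
h_1 = 8x + 8y + 48z + 40, LT = x.
h_2 = -10x - 4y - 48z - 32, LT = x.

S(h_1,h_2): lcm = x. S = \tfrac{3}{5}y + \tfrac{6}{5}z + \tfrac{9}{5}.
  leading term y: no divisor's leading term divides it; move \tfrac{3}{5}y to the remainder.
  leading term z: no divisor's leading term divides it; move \tfrac{6}{5}z to the remainder.
  leading term 1: no divisor's leading term divides it; move \tfrac{9}{5} to the remainder.
  remainder \tfrac{3}{5}y + \tfrac{6}{5}z + \tfrac{9}{5} ≠ 0; add k_3 = \tfrac{3}{5}y + \tfrac{6}{5}z + \tfrac{9}{5} to the basis.

The other S-polynomials (S(h_1,k_3), S(h_2,k_3)) all reduce to 0 modulo the current basis, so we have a Gröbner basis.
Inter-reduce: drop elements whose leading term is divisible by another's, tail-reduce, and make monic.
Reduced Gröbner basis: {x + 4z + 2, y + 2z + 3}.

These coincide, so the ideals are equal.
The same test decides containment: I ⊆ J iff every generator of I reduces to 0 modulo a Gröbner basis of J.

Yes, the ideals are equal.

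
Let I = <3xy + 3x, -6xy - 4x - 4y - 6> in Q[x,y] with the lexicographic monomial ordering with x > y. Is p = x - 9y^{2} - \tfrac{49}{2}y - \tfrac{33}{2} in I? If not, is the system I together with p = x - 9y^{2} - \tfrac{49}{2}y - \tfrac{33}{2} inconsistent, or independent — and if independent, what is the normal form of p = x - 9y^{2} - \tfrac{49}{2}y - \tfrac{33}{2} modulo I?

First compute the reduced Gröbner basis of I by Buchberger's algorithm.
f_1 = 3xy + 3x, LT = xy.
f_2 = -6xy - 4x - 4y - 6, LT = xy.

S(f_1,f_2): lcm = xy. S = \tfrac{1}{3}x - \tfrac{2}{3}y - 1.
  leading term x: no divisor's leading term divides it; move \tfrac{1}{3}x to the remainder.
  leading term y: no divisor's leading term divides it; move -\tfrac{2}{3}y to the remainder.
  leading term 1: no divisor's leading term divides it; move -1 to the remainder.
  remainder \tfrac{1}{3}x - \tfrac{2}{3}y - 1 ≠ 0; add h_3 = \tfrac{1}{3}x - \tfrac{2}{3}y - 1 to the basis.

S(f_1,h_3): lcm = xy. S = x + 2y^{2} + 3y.
  leading term x: subtract (3)·h_3 from x + 2y^{2} + 3y → 2y^{2} + 5y + 3
  leading term y^{2}: no divisor's leading term divides it; move 2y^{2} to the remainder.
  leading term y: no divisor's leading term divides it; move 5y to the remainder.
  leading term 1: no divisor's leading term divides it; move 3 to the remainder.
  remainder 2y^{2} + 5y + 3 ≠ 0; add h_4 = 2y^{2} + 5y + 3 to the basis.

S(f_2,h_3): lcm = xy. S = \tfrac{2}{3}x + 2y^{2} + \tfrac{11}{3}y + 1.
  leading term x: subtract (2)·h_3 from \tfrac{2}{3}x + 2y^{2} + \tfrac{11}{3}y + 1 → 2y^{2} + 5y + 3
  leading term y^{2}: subtract (1)·h_4 from 2y^{2} + 5y + 3 → 0
  remainder 0.

S(f_1,h_4): lcm = xy^{2}. S = -\tfrac{3}{2}xy - \tfrac{3}{2}x.
  leading term xy: subtract (-\tfrac{1}{2})·f_1 from -\tfrac{3}{2}xy - \tfrac{3}{2}x → 0
  remainder 0.

S(f_2,h_4): lcm = xy^{2}. S = -\tfrac{11}{6}xy - \tfrac{3}{2}x + \tfrac{2}{3}y^{2} + y.
  leading term xy: subtract (-\tfrac{11}{18})·f_1 from -\tfrac{11}{6}xy - \tfrac{3}{2}x + \tfrac{2}{3}y^{2} + y → \tfrac{1}{3}x + \tfrac{2}{3}y^{2} + y
  leading term x: subtract (1)·h_3 from \tfrac{1}{3}x + \tfrac{2}{3}y^{2} + y → \tfrac{2}{3}y^{2} + \tfrac{5}{3}y + 1
  leading term y^{2}: subtract (\tfrac{1}{3})·h_4 from \tfrac{2}{3}y^{2} + \tfrac{5}{3}y + 1 → 0
  remainder 0.

S(h_3,h_4): leading monomials are coprime, so the S-polynomial reduces to 0 (Buchberger's first criterion).
Every S-polynomial of the final basis reduces to 0, so we have a Gröbner basis.
Inter-reduce: drop elements whose leading term is divisible by another's, tail-reduce, and make monic.
Reduced Gröbner basis: {x - 2y - 3, y^{2} + \tfrac{5}{2}y + \tfrac{3}{2}}.
Label its elements g_1 = x - 2y - 3, g_2 = y^{2} + \tfrac{5}{2}y + \tfrac{3}{2}.

Reduce p = x - 9y^{2} - \tfrac{49}{2}y - \tfrac{33}{2} modulo G:
  leading term x: subtract (1)·g_1 from x - 9y^{2} - \tfrac{49}{2}y - \tfrac{33}{2} → -9y^{2} - \tfrac{45}{2}y - \tfrac{27}{2}
  leading term y^{2}: subtract (-9)·g_2 from -9y^{2} - \tfrac{45}{2}y - \tfrac{27}{2} → 0
  normal form = 0.
Since the normal form is 0, p ∈ I.

Ideal membership is decidable via reduction modulo a Gröbner basis.

x - 9y^{2} - \tfrac{49}{2}y - \tfrac{33}{2} lies in I (it reduces to 0).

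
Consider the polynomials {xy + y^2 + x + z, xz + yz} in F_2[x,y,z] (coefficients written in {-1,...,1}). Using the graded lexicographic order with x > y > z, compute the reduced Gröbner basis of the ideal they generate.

f_1 = xy + y^2 + x + z, LT = xy.
f_2 = xz + yz, LT = xz.

S(f_1,f_2): lcm = xyz. S = xz + z^2.
  reduce S modulo (f_1, f_2):
  remainder yz + z^2 ≠ 0; add g_3 = yz + z^2 to the basis.

The other S-polynomials (S(f_1,g_3), S(f_2,g_3)) all reduce to 0 modulo the current basis, so we have a Gröbner basis.

G = {xy + y^2 + x + z, xz + z^2, yz + z^2}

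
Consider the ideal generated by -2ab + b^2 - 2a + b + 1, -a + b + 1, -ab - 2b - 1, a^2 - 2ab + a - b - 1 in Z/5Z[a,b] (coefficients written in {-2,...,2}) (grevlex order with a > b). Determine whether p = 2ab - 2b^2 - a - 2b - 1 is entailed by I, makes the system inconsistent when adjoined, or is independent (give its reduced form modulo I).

Adjoining 2ab - 2b^2 - a - 2b - 1 makes the ideal the whole ring: the system is inconsistent.

First compute the reduced Gröbner basis of I by Buchberger's algorithm.
f_1 = -2ab + b^2 - 2a + b + 1, LT = ab.
f_2 = -a + b + 1, LT = a.
f_3 = -ab - 2b - 1, LT = ab.
f_4 = a^2 - 2ab + a - b - 1, LT = a^2.

S(f_1,f_2): lcm = ab. S = -2b^2 + a - 2b + 2.
  leading term b^2: no divisor's leading term divides it; move -2b^2 to the remainder.
  leading term a: subtract (-1)·f_2 from a - 2b + 2 → -b - 2
  leading term b: no divisor's leading term divides it; move -b to the remainder.
  leading term 1: no divisor's leading term divides it; move -2 to the remainder.
  remainder -2b^2 - b - 2 ≠ 0; add h_5 = -2b^2 - b - 2 to the basis.

S(f_1,f_3): lcm = ab. S = 2b^2 + a + 1.
  leading term b^2: subtract (-1)·h_5 from 2b^2 + a + 1 → a - b - 1
  leading term a: subtract (-1)·f_2 from a - b - 1 → 0
  remainder 0.

S(f_1,f_4): lcm = a^2b. S = -ab^2 + a^2 + ab + b^2 + 2a + b.
  leading term ab^2: subtract (-2b)·f_1 from -ab^2 + a^2 + ab + b^2 + 2a + b → 2b^3 + a^2 + 2ab - 2b^2 + 2a - 2b
  leading term b^3: subtract (-b)·h_5 from 2b^3 + a^2 + 2ab - 2b^2 + 2a - 2b → a^2 + 2ab + 2b^2 + 2a + b
  leading term a^2: subtract (-a)·f_2 from a^2 + 2ab + 2b^2 + 2a + b → -2ab + 2b^2 - 2a + b
  leading term ab: subtract (1)·f_1 from -2ab + 2b^2 - 2a + b → b^2 - 1
  leading term b^2: subtract (2)·h_5 from b^2 - 1 → 2b - 2
  leading term b: no divisor's leading term divides it; move 2b to the remainder.
  leading term 1: no divisor's leading term divides it; move -2 to the remainder.
  remainder 2b - 2 ≠ 0; add h_6 = 2b - 2 to the basis.

S(f_2,f_3): lcm = ab. S = -b^2 + 2b - 1.
  leading term b^2: subtract (-2)·h_5 from -b^2 + 2b - 1 → 0
  remainder 0.

S(f_2,f_4): lcm = a^2. S = ab - 2a + b + 1.
  leading term ab: subtract (2)·f_1 from ab - 2a + b + 1 → -2b^2 + 2a - b - 1
  leading term b^2: subtract (1)·h_5 from -2b^2 + 2a - b - 1 → 2a + 1
  leading term a: subtract (-2)·f_2 from 2a + 1 → 2b - 2
  leading term b: subtract (1)·h_6 from 2b - 2 → 0
  remainder 0.

S(f_3,f_4): lcm = a^2b. S = 2ab^2 + ab + b^2 + a + b.
  leading term ab^2: subtract (-b)·f_1 from 2ab^2 + ab + b^2 + a + b → b^3 - ab + 2b^2 + a + 2b
  leading term b^3: subtract (2b)·h_5 from b^3 - ab + 2b^2 + a + 2b → -ab - b^2 + a + b
  leading term ab: subtract (-2)·f_1 from -ab - b^2 + a + b → b^2 + 2a - 2b + 2
  leading term b^2: subtract (2)·h_5 from b^2 + 2a - 2b + 2 → 2a + 1
  leading term a: subtract (-2)·f_2 from 2a + 1 → 2b - 2
  leading term b: subtract (1)·h_6 from 2b - 2 → 0
  remainder 0.

S(f_1,h_5): lcm = ab^2. S = 2b^3 - 2ab + 2b^2 - a + 2b.
  leading term b^3: subtract (-b)·h_5 from 2b^3 - 2ab + 2b^2 - a + 2b → -2ab + b^2 - a
  leading term ab: subtract (1)·f_1 from -2ab + b^2 - a → a - b - 1
  leading term a: subtract (-1)·f_2 from a - b - 1 → 0
  remainder 0.

S(f_2,h_5): leading monomials are coprime, so the S-polynomial reduces to 0 (Buchberger's first criterion).
S(f_3,h_5): lcm = ab^2. S = 2ab + 2b^2 - a + b.
  leading term ab: subtract (-1)·f_1 from 2ab + 2b^2 - a + b → -2b^2 + 2a + 2b + 1
  leading term b^2: subtract (1)·h_5 from -2b^2 + 2a + 2b + 1 → 2a - 2b - 2
  leading term a: subtract (-2)·f_2 from 2a - 2b - 2 → 0
  remainder 0.

S(f_4,h_5): leading monomials are coprime, so the S-polynomial reduces to 0 (Buchberger's first criterion).
S(f_1,h_6): lcm = ab. S = 2b^2 + 2a + 2b + 2.
  leading term b^2: subtract (-1)·h_5 from 2b^2 + 2a + 2b + 2 → 2a + b
  leading term a: subtract (-2)·f_2 from 2a + b → -2b + 2
  leading term b: subtract (-1)·h_6 from -2b + 2 → 0
  remainder 0.

S(f_2,h_6): leading monomials are coprime, so the S-polynomial reduces to 0 (Buchberger's first criterion).
S(f_3,h_6): lcm = ab. S = a + 2b + 1.
  leading term a: subtract (-1)·f_2 from a + 2b + 1 → -2b + 2
  leading term b: subtract (-1)·h_6 from -2b + 2 → 0
  remainder 0.

S(f_4,h_6): leading monomials are coprime, so the S-polynomial reduces to 0 (Buchberger's first criterion).
S(h_5,h_6): lcm = b^2. S = -b + 1.
  leading term b: subtract (2)·h_6 from -b + 1 → 0
  remainder 0.

Every S-polynomial of the final basis reduces to 0, so we have a Gröbner basis.
Inter-reduce: drop elements whose leading term is divisible by another's, tail-reduce, and make monic.
Reduced Gröbner basis: {a - 2, b - 1}.
Label its elements g_1 = a - 2, g_2 = b - 1.

Reduce p = 2ab - 2b^2 - a - 2b - 1 modulo G:
  leading term ab: subtract (2b)·g_1 from 2ab - 2b^2 - a - 2b - 1 → -2b^2 - a + 2b - 1
  leading term b^2: subtract (-2b)·g_2 from -2b^2 - a + 2b - 1 → -a - 1
  leading term a: subtract (-1)·g_1 from -a - 1 → 2
  leading term 1: no divisor's leading term divides it; move 2 to the remainder.
  normal form = 2.
The normal form is nonzero, so p ∉ I. Since p minus its normal form lies in I, I + (p) = I + (r) where r = 2; decide whether this ideal is the whole ring.
Here r = 2 is a nonzero constant, hence a unit: 1 ∈ I + (p), the Gröbner basis of I + (p) is {1}, and the enlarged system has no common solution — adjoining p is inconsistent.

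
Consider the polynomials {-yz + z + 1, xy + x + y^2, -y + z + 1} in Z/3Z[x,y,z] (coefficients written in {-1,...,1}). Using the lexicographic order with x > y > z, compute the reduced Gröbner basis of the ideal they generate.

f_1 = -yz + z + 1, LT = yz.
f_2 = xy + x + y^2, LT = xy.
f_3 = -y + z + 1, LT = y.

S(f_1,f_2): lcm = xyz. S = xz - x - y^2z.
  leading term xz: no divisor's leading term divides it; move xz to the remainder.
  leading term x: no divisor's leading term divides it; move -x to the remainder.
  leading term y^2z: subtract (y)·f_1 from -y^2z → -yz - y
  leading term yz: subtract (1)·f_1 from -yz - y → -y - z - 1
  leading term y: subtract (1)·f_3 from -y - z - 1 → z + 1
  leading term z: no divisor's leading term divides it; move z to the remainder.
  leading term 1: no divisor's leading term divides it; move 1 to the remainder.
  remainder xz - x + z + 1 ≠ 0; add g_4 = xz - x + z + 1 to the basis.

S(f_1,f_3): lcm = yz. S = z^2 - 1.
  leading term z^2: no divisor's leading term divides it; move z^2 to the remainder.
  leading term 1: no divisor's leading term divides it; move -1 to the remainder.
  remainder z^2 - 1 ≠ 0; add g_5 = z^2 - 1 to the basis.

S(f_2,f_3): lcm = xy. S = xz - x + y^2.
  leading term xz: subtract (1)·g_4 from xz - x + y^2 → y^2 - z - 1
  leading term y^2: subtract (-y)·f_3 from y^2 - z - 1 → yz + y - z - 1
  leading term yz: subtract (-1)·f_1 from yz + y - z - 1 → y
  leading term y: subtract (-1)·f_3 from y → z + 1
  leading term z: no divisor's leading term divides it; move z to the remainder.
  leading term 1: no divisor's leading term divides it; move 1 to the remainder.
  remainder z + 1 ≠ 0; add g_6 = z + 1 to the basis.

S(g_4,g_6): lcm = xz. S = x + z + 1.
  leading term x: no divisor's leading term divides it; move x to the remainder.
  leading term z: subtract (1)·g_6 from z + 1 → 0
  remainder x ≠ 0; add g_7 = x to the basis.

The other S-polynomials (S(f_1,g_4), S(f_2,g_4), S(f_3,g_4), S(f_1,g_5), S(f_2,g_5), S(f_3,g_5), S(g_4,g_5), S(f_1,g_6), S(f_2,g_6), S(f_3,g_6), S(g_5,g_6), S(f_1,g_7), S(f_2,g_7), S(f_3,g_7), S(g_4,g_7), S(g_5,g_7), S(g_6,g_7)) all reduce to 0 modulo the current basis, so we have a Gröbner basis.
Inter-reduce: drop elements whose leading term is divisible by another's, tail-reduce, and make monic.

G = {x, y, z + 1}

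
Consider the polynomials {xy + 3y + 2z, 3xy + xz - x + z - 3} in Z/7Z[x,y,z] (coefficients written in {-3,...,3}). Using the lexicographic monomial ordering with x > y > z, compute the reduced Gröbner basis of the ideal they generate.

G = {xy + 3y + 2z, xz - x - 2y + 2z - 3, y^2 - 3yz + z^2 - z}

The reduced Gröbner basis is the canonical form of the ideal for this ordering.

f_1 = xy + 3y + 2z, LT = xy.
f_2 = 3xy + xz - x + z - 3, LT = xy.

S(f_1,f_2): lcm = xy. S = 2xz - 2x + 3y - 3z + 1.
  leading term xz: no divisor's leading term divides it; move 2xz to the remainder.
  leading term x: no divisor's leading term divides it; move -2x to the remainder.
  leading term y: no divisor's leading term divides it; move 3y to the remainder.
  leading term z: no divisor's leading term divides it; move -3z to the remainder.
  leading term 1: no divisor's leading term divides it; move 1 to the remainder.
  remainder 2xz - 2x + 3y - 3z + 1 ≠ 0; add g_3 = 2xz - 2x + 3y - 3z + 1 to the basis.

S(f_1,g_3): lcm = xyz. S = xy + 2y^2 + yz + 3y + 2z^2.
  leading term xy: subtract (1)·f_1 from xy + 2y^2 + yz + 3y + 2z^2 → 2y^2 + yz + 2z^2 - 2z
  leading term y^2: no divisor's leading term divides it; move 2y^2 to the remainder.
  leading term yz: no divisor's leading term divides it; move yz to the remainder.
  leading term z^2: no divisor's leading term divides it; move 2z^2 to the remainder.
  leading term z: no divisor's leading term divides it; move -2z to the remainder.
  remainder 2y^2 + yz + 2z^2 - 2z ≠ 0; add g_4 = 2y^2 + yz + 2z^2 - 2z to the basis.

S(f_2,g_3): lcm = xyz. S = xy - 2xz^2 + 2xz + 2y^2 - 2yz + 3y - 2z^2 - z.
  leading term xy: subtract (1)·f_1 from xy - 2xz^2 + 2xz + 2y^2 - 2yz + 3y - 2z^2 - z → -2xz^2 + 2xz + 2y^2 - 2yz - 2z^2 - 3z
  leading term xz^2: subtract (-z)·g_3 from -2xz^2 + 2xz + 2y^2 - 2yz - 2z^2 - 3z → 2y^2 + yz + 2z^2 - 2z
  leading term y^2: subtract (1)·g_4 from 2y^2 + yz + 2z^2 - 2z → 0
  remainder 0.

S(f_1,g_4): lcm = xy^2. S = 3xyz - xz^2 + xz + 3y^2 + 2yz.
  leading term xyz: subtract (3z)·f_1 from 3xyz - xz^2 + xz + 3y^2 + 2yz → -xz^2 + xz + 3y^2 + z^2
  leading term xz^2: subtract (3z)·g_3 from -xz^2 + xz + 3y^2 + z^2 → 3y^2 - 2yz + 3z^2 - 3z
  leading term y^2: subtract (-2)·g_4 from 3y^2 - 2yz + 3z^2 - 3z → 0
  remainder 0.

S(f_2,g_4): lcm = xy^2. S = xyz + 2xy - xz^2 + xz - 2yz - y.
  leading term xyz: subtract (z)·f_1 from xyz + 2xy - xz^2 + xz - 2yz - y → 2xy - xz^2 + xz + 2yz - y - 2z^2
  leading term xy: subtract (2)·f_1 from 2xy - xz^2 + xz + 2yz - y - 2z^2 → -xz^2 + xz + 2yz - 2z^2 + 3z
  leading term xz^2: subtract (3z)·g_3 from -xz^2 + xz + 2yz - 2z^2 + 3z → 0
  remainder 0.

S(g_3,g_4): leading monomials are coprime, so the S-polynomial reduces to 0 (Buchberger's first criterion).
Every S-polynomial of the final basis reduces to 0, so we have a Gröbner basis.
Inter-reduce: drop elements whose leading term is divisible by another's, tail-reduce, and make monic.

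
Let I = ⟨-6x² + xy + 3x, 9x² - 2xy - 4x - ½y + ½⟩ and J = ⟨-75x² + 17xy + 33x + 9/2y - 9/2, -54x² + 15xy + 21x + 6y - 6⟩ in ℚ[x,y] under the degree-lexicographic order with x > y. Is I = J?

Equality of ideals is decidable: compute both reduced Gröbner bases (unique for the ordering) and check whether they agree.
Buchberger on the first generating set:
f_1 = -6x² + xy + 3x, LT = x².
f_2 = 9x² - 2xy - 4x - ½y + ½, LT = x².

S(f_1,f_2): lcm = x². S = 1/18xy - 1/18x + 1/18y - 1/18.
  leading term xy: no divisor's leading term divides it; move 1/18xy to the remainder.
  leading term x: no divisor's leading term divides it; move -1/18x to the remainder.
  leading term y: no divisor's leading term divides it; move 1/18y to the remainder.
  leading term 1: no divisor's leading term divides it; move -1/18 to the remainder.
  remainder 1/18xy - 1/18x + 1/18y - 1/18 ≠ 0; add g_3 = 1/18xy - 1/18x + 1/18y - 1/18 to the basis.

S(f_1,g_3): lcm = x²y. S = -⅙xy² + x² - 3/2xy + x.
  leading term xy²: subtract (-3y)·g_3 from -⅙xy² + x² - 3/2xy + x → x² - 5/3xy + ⅙y² + x - ⅙y
  leading term x²: subtract (-⅙)·f_1 from x² - 5/3xy + ⅙y² + x - ⅙y → -3/2xy + ⅙y² + 3/2x - ⅙y
  leading term xy: subtract (-27)·g_3 from -3/2xy + ⅙y² + 3/2x - ⅙y → ⅙y² + 4/3y - 3/2
  leading term y²: no divisor's leading term divides it; move ⅙y² to the remainder.
  leading term y: no divisor's leading term divides it; move 4/3y to the remainder.
  leading term 1: no divisor's leading term divides it; move -3/2 to the remainder.
  remainder ⅙y² + 4/3y - 3/2 ≠ 0; add g_4 = ⅙y² + 4/3y - 3/2 to the basis.

The other S-polynomials (S(f_2,g_3), S(f_1,g_4), S(f_2,g_4), S(g_3,g_4)) all reduce to 0 modulo the current basis, so we have a Gröbner basis.
Inter-reduce: drop elements whose leading term is divisible by another's, tail-reduce, and make monic.
Reduced Gröbner basis: {x² - ⅔x + ⅙y - ⅙, xy - x + y - 1, y² + 8y - 9}.

Buchberger on the second generating set:
h_1 = -75x² + 17xy + 33x + 9/2y - 9/2, LT = x².
h_2 = -54x² + 15xy + 21x + 6y - 6, LT = x².

S(h_1,h_2): lcm = x². S = 23/450xy - 23/450x + 23/450y - 23/450.
  leading term xy: no divisor's leading term divides it; move 23/450xy to the remainder.
  leading term x: no divisor's leading term divides it; move -23/450x to the remainder.
  leading term y: no divisor's leading term divides it; move 23/450y to the remainder.
  leading term 1: no divisor's leading term divides it; move -23/450 to the remainder.
  remainder 23/450xy - 23/450x + 23/450y - 23/450 ≠ 0; add k_3 = 23/450xy - 23/450x + 23/450y - 23/450 to the basis.

S(h_1,k_3): lcm = x²y. S = -17/75xy² + x² - 36/25xy - 3/50y² + x + 3/50y.
  leading term xy²: subtract (-102/23y)·k_3 from -17/75xy² + x² - 36/25xy - 3/50y² + x + 3/50y → x² - 5/3xy + ⅙y² + x - ⅙y
  leading term x²: subtract (-1/75)·h_1 from x² - 5/3xy + ⅙y² + x - ⅙y → -36/25xy + ⅙y² + 36/25x - 8/75y - 3/50
  leading term xy: subtract (-648/23)·k_3 from -36/25xy + ⅙y² + 36/25x - 8/75y - 3/50 → ⅙y² + 4/3y - 3/2
  leading term y²: no divisor's leading term divides it; move ⅙y² to the remainder.
  leading term y: no divisor's leading term divides it; move 4/3y to the remainder.
  leading term 1: no divisor's leading term divides it; move -3/2 to the remainder.
  remainder ⅙y² + 4/3y - 3/2 ≠ 0; add k_4 = ⅙y² + 4/3y - 3/2 to the basis.

The other S-polynomials (S(h_2,k_3), S(h_1,k_4), S(h_2,k_4), S(k_3,k_4)) all reduce to 0 modulo the current basis, so we have a Gröbner basis.
Inter-reduce: drop elements whose leading term is divisible by another's, tail-reduce, and make monic.
Reduced Gröbner basis: {x² - ⅔x + ⅙y - ⅙, xy - x + y - 1, y² + 8y - 9}.

These coincide, so the ideals are equal.
The choice of monomial ordering does not affect the verdict — as long as both bases are computed under the same ordering, their equality decides ideal equality.

Yes, the ideals are equal.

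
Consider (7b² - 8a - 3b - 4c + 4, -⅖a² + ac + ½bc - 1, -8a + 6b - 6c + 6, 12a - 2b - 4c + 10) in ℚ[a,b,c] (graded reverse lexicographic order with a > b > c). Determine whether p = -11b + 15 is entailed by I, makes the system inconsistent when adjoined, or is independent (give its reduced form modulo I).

First compute the reduced Gröbner basis of I by Buchberger's algorithm.
f_1 = 7b² - 8a - 3b - 4c + 4, LT = b².
f_2 = -⅖a² + ac + ½bc - 1, LT = a².
f_3 = -8a + 6b - 6c + 6, LT = a.
f_4 = 12a - 2b - 4c + 10, LT = a.

S(f_2,f_3): lcm = a². S = ¾ab - 13/4ac - 5/4bc + ¾a + 5/2.
  reduce S modulo (f_1, f_2, f_3, f_4):
  remainder -17/4bc + 39/16c² + 207/112b - 177/56c + 361/112 ≠ 0; add h_5 = -17/4bc + 39/16c² + 207/112b - 177/56c + 361/112 to the basis.

S(f_2,f_4): lcm = a². S = ⅙ab - 13/6ac - 5/4bc - ⅚a + 5/2.
  reduce S modulo (f_1, f_2, f_3, f_4, h_5):
  remainder -13/136c² - 1565/952b + 569/476c - 347/952 ≠ 0; add h_6 = -13/136c² - 1565/952b + 569/476c - 347/952 to the basis.

S(f_3,f_4): lcm = a. S = -7/12b + 13/12c - 19/12.
  reduce S modulo (f_1, f_2, f_3, f_4, h_5, h_6):
  remainder -7/12b + 13/12c - 19/12 ≠ 0; add h_7 = -7/12b + 13/12c - 19/12 to the basis.

S(f_1,h_5): lcm = b²c. S = 39/68bc² + 207/476b² - 8/7ac - 279/238bc - 4/7c² + 361/476b + 4/7c.
  reduce S modulo (f_1, f_2, f_3, f_4, h_5, h_6, h_7):
  remainder 1949345/303212c - 1949345/151606 ≠ 0; add h_8 = 1949345/303212c - 1949345/151606 to the basis.

The other S-polynomials (S(f_1,f_2), S(f_1,f_3), S(f_1,f_4), S(f_2,h_5), S(f_3,h_5), S(f_4,h_5), S(f_1,h_6), S(f_2,h_6), S(f_3,h_6), S(f_4,h_6), S(h_5,h_6), S(f_1,h_7), S(f_2,h_7), S(f_3,h_7), S(f_4,h_7), S(h_5,h_7), S(h_6,h_7), S(f_1,h_8), S(f_2,h_8), S(f_3,h_8), S(f_4,h_8), S(h_5,h_8), S(h_6,h_8), S(h_7,h_8)) all reduce to 0 modulo the current basis, so we have a Gröbner basis.
Inter-reduce: drop elements whose leading term is divisible by another's, tail-reduce, and make monic.
Reduced Gröbner basis: {a, b - 1, c - 2}.
Label its elements g_1 = a, g_2 = b - 1, g_3 = c - 2.

Reduce p = -11b + 15 modulo G:
  leading term b: subtract (-11)·g_2 from -11b + 15 → 4
  leading term 1: no divisor's leading term divides it; move 4 to the remainder.
  normal form = 4.
The normal form is nonzero, so p ∉ I. Since p minus its normal form lies in I, I + (p) = I + (r) where r = 4; decide whether this ideal is the whole ring.
Here r = 4 is a nonzero constant, hence a unit: 1 ∈ I + (p), the Gröbner basis of I + (p) is {1}, and the enlarged system has no common solution — adjoining p is inconsistent.

Ideal membership is decidable via reduction modulo a Gröbner basis.

Adjoining -11b + 15 makes the ideal the whole ring: the system is inconsistent.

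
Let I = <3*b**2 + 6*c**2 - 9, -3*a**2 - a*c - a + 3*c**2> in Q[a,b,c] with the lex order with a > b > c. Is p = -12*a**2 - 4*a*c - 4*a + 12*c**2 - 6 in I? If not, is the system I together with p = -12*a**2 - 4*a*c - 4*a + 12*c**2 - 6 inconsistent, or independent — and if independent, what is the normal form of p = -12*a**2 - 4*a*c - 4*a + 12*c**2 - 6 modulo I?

First compute the reduced Gröbner basis of I by Buchberger's algorithm.
f_1 = 3*b**2 + 6*c**2 - 9, LT = b**2.
f_2 = -3*a**2 - a*c - a + 3*c**2, LT = a**2.

The S-polynomials (S(f_1,f_2)) all reduce to 0 modulo the current basis, so we have a Gröbner basis.
Inter-reduce: drop elements whose leading term is divisible by another's, tail-reduce, and make monic.
Reduced Gröbner basis: {a**2 + 1/3*a*c + 1/3*a - c**2, b**2 + 2*c**2 - 3}.
Label its elements g_1 = a**2 + 1/3*a*c + 1/3*a - c**2, g_2 = b**2 + 2*c**2 - 3.

Reduce p = -12*a**2 - 4*a*c - 4*a + 12*c**2 - 6 modulo G:
  leading term a**2: subtract (-12)·g_1 from -12*a**2 - 4*a*c - 4*a + 12*c**2 - 6 → -6
  leading term 1: no divisor's leading term divides it; move -6 to the remainder.
  normal form = -6.
The normal form is nonzero, so p ∉ I. Since p minus its normal form lies in I, I + (p) = I + (r) where r = -6; decide whether this ideal is the whole ring.
Here r = -6 is a nonzero constant, hence a unit: 1 ∈ I + (p), the Gröbner basis of I + (p) is {1}, and the enlarged system has no common solution — adjoining p is inconsistent.

Adjoining -12*a**2 - 4*a*c - 4*a + 12*c**2 - 6 makes the ideal the whole ring: the system is inconsistent.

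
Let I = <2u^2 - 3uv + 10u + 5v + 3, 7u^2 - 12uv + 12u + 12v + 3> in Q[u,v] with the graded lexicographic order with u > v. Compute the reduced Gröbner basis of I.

G = {u^2 + 28u + 8v + 9, uv + 46/3u + 11/3v + 5, v^2 + 461/72u + 191/36v + 49/24}

f_1 = 2u^2 - 3uv + 10u + 5v + 3, LT = u^2.
f_2 = 7u^2 - 12uv + 12u + 12v + 3, LT = u^2.

S(f_1,f_2): lcm = u^2. S = 3/14uv + 23/7u + 11/14v + 15/14.
  leading term uv: no divisor's leading term divides it; move 3/14uv to the remainder.
  leading term u: no divisor's leading term divides it; move 23/7u to the remainder.
  leading term v: no divisor's leading term divides it; move 11/14v to the remainder.
  leading term 1: no divisor's leading term divides it; move 15/14 to the remainder.
  remainder 3/14uv + 23/7u + 11/14v + 15/14 ≠ 0; add g_3 = 3/14uv + 23/7u + 11/14v + 15/14 to the basis.

S(f_1,g_3): lcm = u^2v. S = -3/2uv^2 - 46/3u^2 + 4/3uv + 5/2v^2 - 5u + 3/2v.
  leading term uv^2: subtract (-7v)·g_3 from -3/2uv^2 - 46/3u^2 + 4/3uv + 5/2v^2 - 5u + 3/2v → -46/3u^2 + 73/3uv + 8v^2 - 5u + 9v
  leading term u^2: subtract (-23/3)·f_1 from -46/3u^2 + 73/3uv + 8v^2 - 5u + 9v → 4/3uv + 8v^2 + 215/3u + 142/3v + 23
  leading term uv: subtract (56/9)·g_3 from 4/3uv + 8v^2 + 215/3u + 142/3v + 23 → 8v^2 + 461/9u + 382/9v + 49/3
  leading term v^2: no divisor's leading term divides it; move 8v^2 to the remainder.
  leading term u: no divisor's leading term divides it; move 461/9u to the remainder.
  leading term v: no divisor's leading term divides it; move 382/9v to the remainder.
  leading term 1: no divisor's leading term divides it; move 49/3 to the remainder.
  remainder 8v^2 + 461/9u + 382/9v + 49/3 ≠ 0; add g_4 = 8v^2 + 461/9u + 382/9v + 49/3 to the basis.

The other S-polynomials (S(f_2,g_3), S(f_1,g_4), S(f_2,g_4), S(g_3,g_4)) all reduce to 0 modulo the current basis, so we have a Gröbner basis.
Inter-reduce: drop elements whose leading term is divisible by another's, tail-reduce, and make monic.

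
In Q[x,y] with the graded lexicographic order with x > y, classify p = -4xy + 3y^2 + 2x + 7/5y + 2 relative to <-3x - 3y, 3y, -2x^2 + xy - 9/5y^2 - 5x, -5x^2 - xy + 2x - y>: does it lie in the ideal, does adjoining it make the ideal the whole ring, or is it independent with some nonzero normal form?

Adjoining -4xy + 3y^2 + 2x + 7/5y + 2 makes the ideal the whole ring: the system is inconsistent.

First compute the reduced Gröbner basis of I by Buchberger's algorithm.
f_1 = -3x - 3y, LT = x.
f_2 = 3y, LT = y.
f_3 = -2x^2 + xy - 9/5y^2 - 5x, LT = x^2.
f_4 = -5x^2 - xy + 2x - y, LT = x^2.

S(f_1,f_2): leading monomials are coprime, so the S-polynomial reduces to 0 (Buchberger's first criterion).
S(f_1,f_3): lcm = x^2. S = 3/2xy - 9/10y^2 - 5/2x.
  leading term xy: subtract (-1/2y)·f_1 from 3/2xy - 9/10y^2 - 5/2x → -12/5y^2 - 5/2x
  leading term y^2: subtract (-4/5y)·f_2 from -12/5y^2 - 5/2x → -5/2x
  leading term x: subtract (5/6)·f_1 from -5/2x → 5/2y
  leading term y: subtract (5/6)·f_2 from 5/2y → 0
  remainder 0.

S(f_1,f_4): lcm = x^2. S = 4/5xy + 2/5x - 1/5y.
  leading term xy: subtract (-4/15y)·f_1 from 4/5xy + 2/5x - 1/5y → -4/5y^2 + 2/5x - 1/5y
  leading term y^2: subtract (-4/15y)·f_2 from -4/5y^2 + 2/5x - 1/5y → 2/5x - 1/5y
  leading term x: subtract (-2/15)·f_1 from 2/5x - 1/5y → -3/5y
  leading term y: subtract (-1/5)·f_2 from -3/5y → 0
  remainder 0.

S(f_2,f_3): leading monomials are coprime, so the S-polynomial reduces to 0 (Buchberger's first criterion).
S(f_2,f_4): leading monomials are coprime, so the S-polynomial reduces to 0 (Buchberger's first criterion).
S(f_3,f_4): lcm = x^2. S = -7/10xy + 9/10y^2 + 29/10x - 1/5y.
  leading term xy: subtract (7/30y)·f_1 from -7/10xy + 9/10y^2 + 29/10x - 1/5y → 8/5y^2 + 29/10x - 1/5y
  leading term y^2: subtract (8/15y)·f_2 from 8/5y^2 + 29/10x - 1/5y → 29/10x - 1/5y
  leading term x: subtract (-29/30)·f_1 from 29/10x - 1/5y → -31/10y
  leading term y: subtract (-31/30)·f_2 from -31/10y → 0
  remainder 0.

Every S-polynomial of the final basis reduces to 0, so we have a Gröbner basis.
Inter-reduce: drop elements whose leading term is divisible by another's, tail-reduce, and make monic.
Reduced Gröbner basis: {x, y}.
Label its elements g_1 = x, g_2 = y.

Reduce p = -4xy + 3y^2 + 2x + 7/5y + 2 modulo G:
  leading term xy: subtract (-4y)·g_1 from -4xy + 3y^2 + 2x + 7/5y + 2 → 3y^2 + 2x + 7/5y + 2
  leading term y^2: subtract (3y)·g_2 from 3y^2 + 2x + 7/5y + 2 → 2x + 7/5y + 2
  leading term x: subtract (2)·g_1 from 2x + 7/5y + 2 → 7/5y + 2
  leading term y: subtract (7/5)·g_2 from 7/5y + 2 → 2
  leading term 1: no divisor's leading term divides it; move 2 to the remainder.
  normal form = 2.
The normal form is nonzero, so p ∉ I. Since p minus its normal form lies in I, I + (p) = I + (r) where r = 2; decide whether this ideal is the whole ring.
Here r = 2 is a nonzero constant, hence a unit: 1 ∈ I + (p), the Gröbner basis of I + (p) is {1}, and the enlarged system has no common solution — adjoining p is inconsistent.

The remainder on division by a Gröbner basis is unique — it is the normal form.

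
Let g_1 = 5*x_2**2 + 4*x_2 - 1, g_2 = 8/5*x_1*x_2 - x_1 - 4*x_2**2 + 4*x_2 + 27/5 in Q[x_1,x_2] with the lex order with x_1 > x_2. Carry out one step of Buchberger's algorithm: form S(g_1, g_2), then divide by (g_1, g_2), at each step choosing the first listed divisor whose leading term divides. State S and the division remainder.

S(g_1, g_2) = 57/40*x_1*x_2 - 1/5*x_1 + 5/2*x_2**3 - 5/2*x_2**2 - 27/8*x_2; remainder on division = 221/320*x_1 - 91/16*x_2 - 1599/320.

lcm(LM(g_1), LM(g_2)) = x_1*x_2**2.
S = (lcm/LT(g_1))·g_1 − (lcm/LT(g_2))·g_2 = 57/40*x_1*x_2 - 1/5*x_1 + 5/2*x_2**3 - 5/2*x_2**2 - 27/8*x_2.
Reduce S modulo (g_1, g_2) in that order:
  leading term x_1*x_2: subtract (57/64)·g_2 from 57/40*x_1*x_2 - 1/5*x_1 + 5/2*x_2**3 - 5/2*x_2**2 - 27/8*x_2 → 221/320*x_1 + 5/2*x_2**3 + 17/16*x_2**2 - 111/16*x_2 - 1539/320
  leading term x_1: no divisor's leading term divides it; move 221/320*x_1 to the remainder.
  leading term x_2**3: subtract (1/2*x_2)·g_1 from 5/2*x_2**3 + 17/16*x_2**2 - 111/16*x_2 - 1539/320 → -15/16*x_2**2 - 103/16*x_2 - 1539/320
  leading term x_2**2: subtract (-3/16)·g_1 from -15/16*x_2**2 - 103/16*x_2 - 1539/320 → -91/16*x_2 - 1599/320
  leading term x_2: no divisor's leading term divides it; move -91/16*x_2 to the remainder.
  leading term 1: no divisor's leading term divides it; move -1599/320 to the remainder.
The remainder 221/320*x_1 - 91/16*x_2 - 1599/320 is nonzero, so it would be added as the next basis element.
This is the inner loop of Buchberger's algorithm — each nonzero remainder becomes a new basis element.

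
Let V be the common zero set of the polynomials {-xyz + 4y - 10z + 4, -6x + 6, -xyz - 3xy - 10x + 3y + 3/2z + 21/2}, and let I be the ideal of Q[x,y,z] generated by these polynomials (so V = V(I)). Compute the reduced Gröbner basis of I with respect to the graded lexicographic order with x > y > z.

G = {z^2 - 19/23z - 4/23, x - 1, y - 23/8z + 7/8}

f_1 = -xyz + 4y - 10z + 4, LT = xyz.
f_2 = -6x + 6, LT = x.
f_3 = -xyz - 3xy - 10x + 3y + 3/2z + 21/2, LT = xyz.

S(f_1,f_2): lcm = xyz. S = yz - 4y + 10z - 4.
  leading term yz: no divisor's leading term divides it; move yz to the remainder.
  leading term y: no divisor's leading term divides it; move -4y to the remainder.
  leading term z: no divisor's leading term divides it; move 10z to the remainder.
  leading term 1: no divisor's leading term divides it; move -4 to the remainder.
  remainder yz - 4y + 10z - 4 ≠ 0; add g_4 = yz - 4y + 10z - 4 to the basis.

S(f_1,f_3): lcm = xyz. S = -3xy - 10x - y + 23/2z + 13/2.
  leading term xy: subtract (1/2y)·f_2 from -3xy - 10x - y + 23/2z + 13/2 → -10x - 4y + 23/2z + 13/2
  leading term x: subtract (5/3)·f_2 from -10x - 4y + 23/2z + 13/2 → -4y + 23/2z - 7/2
  leading term y: no divisor's leading term divides it; move -4y to the remainder.
  leading term z: no divisor's leading term divides it; move 23/2z to the remainder.
  leading term 1: no divisor's leading term divides it; move -7/2 to the remainder.
  remainder -4y + 23/2z - 7/2 ≠ 0; add g_5 = -4y + 23/2z - 7/2 to the basis.

S(f_1,g_5): lcm = xyz. S = 23/8xz^2 - 7/8xz - 4y + 10z - 4.
  leading term xz^2: subtract (-23/48z^2)·f_2 from 23/8xz^2 - 7/8xz - 4y + 10z - 4 → -7/8xz + 23/8z^2 - 4y + 10z - 4
  leading term xz: subtract (7/48z)·f_2 from -7/8xz + 23/8z^2 - 4y + 10z - 4 → 23/8z^2 - 4y + 73/8z - 4
  leading term z^2: no divisor's leading term divides it; move 23/8z^2 to the remainder.
  leading term y: subtract (1)·g_5 from -4y + 73/8z - 4 → -19/8z - 1/2
  leading term z: no divisor's leading term divides it; move -19/8z to the remainder.
  leading term 1: no divisor's leading term divides it; move -1/2 to the remainder.
  remainder 23/8z^2 - 19/8z - 1/2 ≠ 0; add g_6 = 23/8z^2 - 19/8z - 1/2 to the basis.

The other S-polynomials (S(f_2,f_3), S(f_1,g_4), S(f_2,g_4), S(f_3,g_4), S(f_2,g_5), S(f_3,g_5), S(g_4,g_5), S(f_1,g_6), S(f_2,g_6), S(f_3,g_6), S(g_4,g_6), S(g_5,g_6)) all reduce to 0 modulo the current basis, so we have a Gröbner basis.
Inter-reduce: drop elements whose leading term is divisible by another's, tail-reduce, and make monic.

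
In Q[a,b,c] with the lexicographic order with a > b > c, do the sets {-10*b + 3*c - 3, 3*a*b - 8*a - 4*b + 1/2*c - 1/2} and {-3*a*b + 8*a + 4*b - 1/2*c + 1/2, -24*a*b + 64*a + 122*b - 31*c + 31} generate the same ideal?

Yes, the ideals are equal.

For a fixed monomial order, each ideal has a unique reduced Gröbner basis; comparing bases decides equality.
Buchberger on the first generating set:
f_1 = -10*b + 3*c - 3, LT = b.
f_2 = 3*a*b - 8*a - 4*b + 1/2*c - 1/2, LT = a*b.

S(f_1,f_2): lcm = a*b. S = -3/10*a*c + 89/30*a + 4/3*b - 1/6*c + 1/6.
  leading term a*c: no divisor's leading term divides it; move -3/10*a*c to the remainder.
  leading term a: no divisor's leading term divides it; move 89/30*a to the remainder.
  leading term b: subtract (-2/15)·f_1 from 4/3*b - 1/6*c + 1/6 → 7/30*c - 7/30
  leading term c: no divisor's leading term divides it; move 7/30*c to the remainder.
  leading term 1: no divisor's leading term divides it; move -7/30 to the remainder.
  remainder -3/10*a*c + 89/30*a + 7/30*c - 7/30 ≠ 0; add g_3 = -3/10*a*c + 89/30*a + 7/30*c - 7/30 to the basis.

The other S-polynomials (S(f_1,g_3), S(f_2,g_3)) all reduce to 0 modulo the current basis, so we have a Gröbner basis.
Inter-reduce: drop elements whose leading term is divisible by another's, tail-reduce, and make monic.
Reduced Gröbner basis: {a*c - 89/9*a - 7/9*c + 7/9, b - 3/10*c + 3/10}.

Buchberger on the second generating set:
h_1 = -3*a*b + 8*a + 4*b - 1/2*c + 1/2, LT = a*b.
h_2 = -24*a*b + 64*a + 122*b - 31*c + 31, LT = a*b.

S(h_1,h_2): lcm = a*b. S = 15/4*b - 9/8*c + 9/8.
  leading term b: no divisor's leading term divides it; move 15/4*b to the remainder.
  leading term c: no divisor's leading term divides it; move -9/8*c to the remainder.
  leading term 1: no divisor's leading term divides it; move 9/8 to the remainder.
  remainder 15/4*b - 9/8*c + 9/8 ≠ 0; add k_3 = 15/4*b - 9/8*c + 9/8 to the basis.

S(h_1,k_3): lcm = a*b. S = 3/10*a*c - 89/30*a - 4/3*b + 1/6*c - 1/6.
  leading term a*c: no divisor's leading term divides it; move 3/10*a*c to the remainder.
  leading term a: no divisor's leading term divides it; move -89/30*a to the remainder.
  leading term b: subtract (-16/45)·k_3 from -4/3*b + 1/6*c - 1/6 → -7/30*c + 7/30
  leading term c: no divisor's leading term divides it; move -7/30*c to the remainder.
  leading term 1: no divisor's leading term divides it; move 7/30 to the remainder.
  remainder 3/10*a*c - 89/30*a - 7/30*c + 7/30 ≠ 0; add k_4 = 3/10*a*c - 89/30*a - 7/30*c + 7/30 to the basis.

The other S-polynomials (S(h_2,k_3), S(h_1,k_4), S(h_2,k_4), S(k_3,k_4)) all reduce to 0 modulo the current basis, so we have a Gröbner basis.
Inter-reduce: drop elements whose leading term is divisible by another's, tail-reduce, and make monic.
Reduced Gröbner basis: {a*c - 89/9*a - 7/9*c + 7/9, b - 3/10*c + 3/10}.

These coincide, so the ideals are equal.
The same test decides containment: I ⊆ J iff every generator of I reduces to 0 modulo a Gröbner basis of J.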